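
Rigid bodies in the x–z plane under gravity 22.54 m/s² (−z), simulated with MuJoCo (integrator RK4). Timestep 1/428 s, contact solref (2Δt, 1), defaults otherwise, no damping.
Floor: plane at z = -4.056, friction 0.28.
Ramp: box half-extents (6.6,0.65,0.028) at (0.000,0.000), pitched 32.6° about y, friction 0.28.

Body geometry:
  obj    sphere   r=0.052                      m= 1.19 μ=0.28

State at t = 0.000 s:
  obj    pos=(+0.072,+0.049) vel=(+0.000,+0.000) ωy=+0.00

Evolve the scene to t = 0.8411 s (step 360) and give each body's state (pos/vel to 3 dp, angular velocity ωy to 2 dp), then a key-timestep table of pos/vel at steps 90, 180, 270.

State at t = 0.8411 s:
  obj    pos=(+2.657,-1.604) vel=(+6.147,-3.931) ωy=+140.29

Key-timestep trajectory:
   step    t(s)  obj.x    obj.z    obj.vx   obj.vz 
     90  0.2103   +0.234  -0.054  +1.537  -0.983
    180  0.4206   +0.718  -0.364  +3.074  -1.966
    270  0.6308   +1.526  -0.881  +4.610  -2.948


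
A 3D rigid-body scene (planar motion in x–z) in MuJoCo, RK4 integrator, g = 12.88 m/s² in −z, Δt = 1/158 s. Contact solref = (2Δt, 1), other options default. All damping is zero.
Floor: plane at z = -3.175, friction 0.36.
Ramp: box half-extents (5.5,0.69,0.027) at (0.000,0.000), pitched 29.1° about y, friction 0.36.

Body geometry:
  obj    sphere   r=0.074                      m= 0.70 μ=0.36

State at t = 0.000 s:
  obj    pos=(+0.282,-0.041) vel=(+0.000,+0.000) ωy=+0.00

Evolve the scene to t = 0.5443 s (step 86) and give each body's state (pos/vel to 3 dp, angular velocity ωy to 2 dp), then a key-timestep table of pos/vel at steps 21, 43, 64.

State at t = 0.5443 s:
  obj    pos=(+0.861,-0.364) vel=(+2.128,-1.184) ωy=+32.90

Key-timestep trajectory:
   step    t(s)  obj.x    obj.z    obj.vx   obj.vz 
     21  0.1329   +0.317  -0.061  +0.520  -0.289
     43  0.2722   +0.427  -0.122  +1.064  -0.592
     64  0.4051   +0.603  -0.220  +1.584  -0.881


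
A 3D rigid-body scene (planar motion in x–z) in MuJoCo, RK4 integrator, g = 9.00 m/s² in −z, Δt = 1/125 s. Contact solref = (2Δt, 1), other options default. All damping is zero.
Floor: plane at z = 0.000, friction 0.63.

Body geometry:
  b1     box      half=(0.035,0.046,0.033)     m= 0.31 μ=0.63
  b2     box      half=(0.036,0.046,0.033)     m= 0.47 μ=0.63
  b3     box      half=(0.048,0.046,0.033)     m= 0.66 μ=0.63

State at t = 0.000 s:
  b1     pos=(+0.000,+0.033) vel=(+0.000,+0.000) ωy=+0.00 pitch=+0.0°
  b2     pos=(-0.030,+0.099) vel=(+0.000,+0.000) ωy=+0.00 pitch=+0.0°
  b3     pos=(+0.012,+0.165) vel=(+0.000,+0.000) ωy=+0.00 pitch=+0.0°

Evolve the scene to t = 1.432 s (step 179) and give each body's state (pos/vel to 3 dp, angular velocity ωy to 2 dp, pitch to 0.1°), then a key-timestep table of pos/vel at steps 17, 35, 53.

State at t = 1.432 s:
  b1     pos=(+0.000,+0.033) vel=(+0.000,+0.000) ωy=+0.00 pitch=+0.0°
  b2     pos=(-0.031,+0.099) vel=(+0.000,+0.000) ωy=+0.00 pitch=-0.2°
  b3     pos=(+0.125,+0.033) vel=(+0.000,+0.000) ωy=+0.00 pitch=+180.0°

Key-timestep trajectory:
   step    t(s)  b1.x    b1.z    b1.vx   b1.vz   b2.x    b2.z    b2.vx   b2.vz   b3.x    b3.z    b3.vx   b3.vz 
     17  0.1360   +0.000  +0.033  -0.001  +0.000   -0.030  +0.099  -0.002  +0.001   +0.020  +0.162  +0.136  -0.096
     35  0.2800   +0.000  +0.033  -0.004  -0.002   -0.030  +0.099  -0.002  -0.001   +0.053  +0.113  +0.469  -0.177
     53  0.4240   +0.000  +0.033  +0.000  +0.000   -0.031  +0.099  +0.000  +0.000   +0.127  +0.026  +0.199  -0.086


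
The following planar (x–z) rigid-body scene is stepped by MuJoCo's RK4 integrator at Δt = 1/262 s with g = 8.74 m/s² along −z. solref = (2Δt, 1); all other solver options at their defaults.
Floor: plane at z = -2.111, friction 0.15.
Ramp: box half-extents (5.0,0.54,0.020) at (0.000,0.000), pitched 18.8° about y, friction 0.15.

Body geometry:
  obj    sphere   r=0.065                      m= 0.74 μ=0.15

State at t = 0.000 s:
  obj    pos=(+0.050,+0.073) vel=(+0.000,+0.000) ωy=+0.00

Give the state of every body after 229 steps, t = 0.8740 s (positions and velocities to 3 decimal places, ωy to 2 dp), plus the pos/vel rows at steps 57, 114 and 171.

State at t = 0.8740 s:
  obj    pos=(+0.778,-0.175) vel=(+1.665,-0.567) ωy=+27.05

Key-timestep trajectory:
   step    t(s)  obj.x    obj.z    obj.vx   obj.vz 
     57  0.2176   +0.095  +0.057  +0.414  -0.141
    114  0.4351   +0.230  +0.011  +0.829  -0.282
    171  0.6527   +0.456  -0.065  +1.243  -0.423


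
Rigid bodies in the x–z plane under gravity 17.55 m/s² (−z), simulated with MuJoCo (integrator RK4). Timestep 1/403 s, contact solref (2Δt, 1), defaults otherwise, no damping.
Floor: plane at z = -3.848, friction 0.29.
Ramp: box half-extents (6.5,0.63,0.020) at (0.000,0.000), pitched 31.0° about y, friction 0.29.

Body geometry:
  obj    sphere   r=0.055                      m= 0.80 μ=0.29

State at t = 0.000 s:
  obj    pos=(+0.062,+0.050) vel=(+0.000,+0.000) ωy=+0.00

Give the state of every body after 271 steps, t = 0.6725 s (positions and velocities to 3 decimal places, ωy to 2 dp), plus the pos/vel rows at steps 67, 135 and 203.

State at t = 0.6725 s:
  obj    pos=(+1.314,-0.702) vel=(+3.722,-2.236) ωy=+78.93

Key-timestep trajectory:
   step    t(s)  obj.x    obj.z    obj.vx   obj.vz 
     67  0.1663   +0.139  +0.004  +0.920  -0.553
    135  0.3350   +0.373  -0.136  +1.854  -1.114
    203  0.5037   +0.764  -0.372  +2.788  -1.675


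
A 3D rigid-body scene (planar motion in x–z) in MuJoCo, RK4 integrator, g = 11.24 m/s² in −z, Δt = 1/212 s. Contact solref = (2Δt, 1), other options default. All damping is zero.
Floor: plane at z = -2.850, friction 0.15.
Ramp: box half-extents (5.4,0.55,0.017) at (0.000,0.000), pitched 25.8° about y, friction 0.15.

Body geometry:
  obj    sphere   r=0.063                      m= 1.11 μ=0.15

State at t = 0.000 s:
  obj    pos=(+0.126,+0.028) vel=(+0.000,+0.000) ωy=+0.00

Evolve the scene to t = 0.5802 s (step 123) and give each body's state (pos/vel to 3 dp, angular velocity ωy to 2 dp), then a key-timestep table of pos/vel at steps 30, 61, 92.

State at t = 0.5802 s:
  obj    pos=(+0.656,-0.228) vel=(+1.826,-0.883) ωy=+32.16

Key-timestep trajectory:
   step    t(s)  obj.x    obj.z    obj.vx   obj.vz 
     30  0.1415   +0.158  +0.013  +0.446  -0.215
     61  0.2877   +0.256  -0.035  +0.906  -0.438
     92  0.4340   +0.422  -0.115  +1.366  -0.660


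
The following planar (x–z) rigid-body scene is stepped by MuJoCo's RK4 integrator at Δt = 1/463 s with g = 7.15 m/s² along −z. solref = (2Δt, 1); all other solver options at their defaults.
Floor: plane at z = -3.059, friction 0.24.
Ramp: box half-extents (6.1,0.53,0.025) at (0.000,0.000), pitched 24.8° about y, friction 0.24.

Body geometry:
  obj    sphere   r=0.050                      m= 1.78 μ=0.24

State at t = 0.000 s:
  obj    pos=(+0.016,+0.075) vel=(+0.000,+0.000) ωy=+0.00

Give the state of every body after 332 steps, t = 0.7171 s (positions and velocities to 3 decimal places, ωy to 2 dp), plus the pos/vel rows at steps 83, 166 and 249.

State at t = 0.7171 s:
  obj    pos=(+0.516,-0.156) vel=(+1.394,-0.644) ωy=+30.72

Key-timestep trajectory:
   step    t(s)  obj.x    obj.z    obj.vx   obj.vz 
     83  0.1793   +0.047  +0.061  +0.349  -0.161
    166  0.3585   +0.141  +0.017  +0.697  -0.322
    249  0.5378   +0.297  -0.055  +1.046  -0.483


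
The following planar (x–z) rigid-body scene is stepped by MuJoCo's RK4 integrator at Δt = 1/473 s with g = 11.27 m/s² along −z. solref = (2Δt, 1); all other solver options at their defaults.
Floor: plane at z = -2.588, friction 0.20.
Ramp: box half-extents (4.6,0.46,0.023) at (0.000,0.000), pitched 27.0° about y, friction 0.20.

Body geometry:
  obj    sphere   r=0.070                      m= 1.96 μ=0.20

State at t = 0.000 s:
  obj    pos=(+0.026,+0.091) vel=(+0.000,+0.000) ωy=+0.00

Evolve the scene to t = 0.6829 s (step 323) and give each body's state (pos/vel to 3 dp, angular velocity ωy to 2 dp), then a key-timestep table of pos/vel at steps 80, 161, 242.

State at t = 0.6829 s:
  obj    pos=(+0.785,-0.296) vel=(+2.224,-1.133) ωy=+35.65

Key-timestep trajectory:
   step    t(s)  obj.x    obj.z    obj.vx   obj.vz 
     80  0.1691   +0.073  +0.067  +0.551  -0.281
    161  0.3404   +0.215  -0.005  +1.109  -0.565
    242  0.5116   +0.452  -0.126  +1.666  -0.849


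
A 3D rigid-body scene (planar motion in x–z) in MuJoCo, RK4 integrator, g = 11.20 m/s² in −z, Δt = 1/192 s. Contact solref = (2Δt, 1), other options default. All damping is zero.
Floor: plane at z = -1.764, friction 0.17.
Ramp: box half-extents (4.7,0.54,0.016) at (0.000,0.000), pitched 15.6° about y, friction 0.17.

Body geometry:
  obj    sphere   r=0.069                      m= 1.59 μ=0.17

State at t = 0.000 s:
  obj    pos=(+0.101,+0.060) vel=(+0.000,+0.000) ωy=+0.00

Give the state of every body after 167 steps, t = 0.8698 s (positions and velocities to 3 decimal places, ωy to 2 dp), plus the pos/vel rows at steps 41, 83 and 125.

State at t = 0.8698 s:
  obj    pos=(+0.885,-0.159) vel=(+1.802,-0.503) ωy=+27.11

Key-timestep trajectory:
   step    t(s)  obj.x    obj.z    obj.vx   obj.vz 
     41  0.2135   +0.148  +0.047  +0.443  -0.124
     83  0.4323   +0.295  +0.006  +0.896  -0.250
    125  0.6510   +0.540  -0.063  +1.349  -0.377


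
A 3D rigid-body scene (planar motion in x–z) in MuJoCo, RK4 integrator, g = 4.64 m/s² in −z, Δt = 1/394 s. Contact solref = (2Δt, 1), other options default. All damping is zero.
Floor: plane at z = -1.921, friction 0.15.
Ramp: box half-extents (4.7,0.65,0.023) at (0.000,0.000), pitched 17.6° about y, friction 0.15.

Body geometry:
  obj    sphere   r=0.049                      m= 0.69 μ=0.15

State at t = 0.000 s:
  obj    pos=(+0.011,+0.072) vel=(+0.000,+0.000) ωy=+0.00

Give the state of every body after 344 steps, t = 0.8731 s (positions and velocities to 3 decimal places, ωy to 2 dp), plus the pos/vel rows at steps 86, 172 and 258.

State at t = 0.8731 s:
  obj    pos=(+0.375,-0.043) vel=(+0.834,-0.265) ωy=+17.85

Key-timestep trajectory:
   step    t(s)  obj.x    obj.z    obj.vx   obj.vz 
     86  0.2183   +0.034  +0.065  +0.209  -0.066
    172  0.4365   +0.102  +0.043  +0.417  -0.132
    258  0.6548   +0.216  +0.007  +0.626  -0.198


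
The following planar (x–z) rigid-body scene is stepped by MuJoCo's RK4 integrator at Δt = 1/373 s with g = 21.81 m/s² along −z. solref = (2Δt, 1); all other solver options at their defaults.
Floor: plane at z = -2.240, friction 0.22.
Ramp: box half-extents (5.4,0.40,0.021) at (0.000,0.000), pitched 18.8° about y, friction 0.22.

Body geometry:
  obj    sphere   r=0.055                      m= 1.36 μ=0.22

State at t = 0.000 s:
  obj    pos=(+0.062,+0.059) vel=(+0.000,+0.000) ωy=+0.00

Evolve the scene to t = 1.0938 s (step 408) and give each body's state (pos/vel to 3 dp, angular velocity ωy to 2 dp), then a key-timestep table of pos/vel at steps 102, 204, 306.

State at t = 1.0938 s:
  obj    pos=(+2.905,-0.909) vel=(+5.199,-1.770) ωy=+99.84

Key-timestep trajectory:
   step    t(s)  obj.x    obj.z    obj.vx   obj.vz 
    102  0.2735   +0.240  -0.001  +1.300  -0.442
    204  0.5469   +0.773  -0.183  +2.599  -0.885
    306  0.8204   +1.661  -0.485  +3.899  -1.327


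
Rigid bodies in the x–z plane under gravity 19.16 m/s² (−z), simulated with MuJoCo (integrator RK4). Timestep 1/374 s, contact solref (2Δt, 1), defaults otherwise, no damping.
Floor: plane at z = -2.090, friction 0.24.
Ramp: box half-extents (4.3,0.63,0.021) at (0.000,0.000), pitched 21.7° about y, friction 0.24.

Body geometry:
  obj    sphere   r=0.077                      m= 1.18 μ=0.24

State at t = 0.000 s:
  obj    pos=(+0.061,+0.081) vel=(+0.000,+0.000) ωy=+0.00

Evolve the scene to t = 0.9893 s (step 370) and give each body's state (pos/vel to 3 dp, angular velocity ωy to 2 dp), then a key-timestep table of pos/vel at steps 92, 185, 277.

State at t = 0.9893 s:
  obj    pos=(+2.362,-0.834) vel=(+4.651,-1.851) ωy=+65.01

Key-timestep trajectory:
   step    t(s)  obj.x    obj.z    obj.vx   obj.vz 
     92  0.2460   +0.203  +0.025  +1.157  -0.460
    185  0.4947   +0.636  -0.148  +2.326  -0.926
    277  0.7406   +1.351  -0.432  +3.482  -1.386


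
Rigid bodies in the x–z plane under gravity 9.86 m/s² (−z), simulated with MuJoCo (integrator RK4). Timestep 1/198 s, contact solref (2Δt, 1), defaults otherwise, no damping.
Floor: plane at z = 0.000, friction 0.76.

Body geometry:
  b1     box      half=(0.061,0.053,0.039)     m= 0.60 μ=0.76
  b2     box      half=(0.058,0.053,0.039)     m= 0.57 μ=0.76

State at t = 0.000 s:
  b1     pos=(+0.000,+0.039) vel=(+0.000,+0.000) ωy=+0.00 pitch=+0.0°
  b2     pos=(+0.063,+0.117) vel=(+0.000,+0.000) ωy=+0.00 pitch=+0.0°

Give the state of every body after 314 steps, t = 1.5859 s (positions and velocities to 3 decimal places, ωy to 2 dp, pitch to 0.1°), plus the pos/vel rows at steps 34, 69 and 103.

State at t = 1.5859 s:
  b1     pos=(+0.000,+0.039) vel=(+0.000,+0.000) ωy=+0.00 pitch=+0.0°
  b2     pos=(+0.113,+0.058) vel=(+0.000,+0.000) ωy=+0.00 pitch=+90.0°

Key-timestep trajectory:
   step    t(s)  b1.x    b1.z    b1.vx   b1.vz   b2.x    b2.z    b2.vx   b2.vz 
     34  0.1717   +0.000  +0.039  +0.000  +0.000   +0.068  +0.116  +0.073  -0.013
     69  0.3485   +0.000  +0.039  +0.000  +0.000   +0.099  +0.090  +0.259  -0.549
    103  0.5202   +0.000  +0.039  +0.000  +0.000   +0.116  +0.060  -0.156  -0.093


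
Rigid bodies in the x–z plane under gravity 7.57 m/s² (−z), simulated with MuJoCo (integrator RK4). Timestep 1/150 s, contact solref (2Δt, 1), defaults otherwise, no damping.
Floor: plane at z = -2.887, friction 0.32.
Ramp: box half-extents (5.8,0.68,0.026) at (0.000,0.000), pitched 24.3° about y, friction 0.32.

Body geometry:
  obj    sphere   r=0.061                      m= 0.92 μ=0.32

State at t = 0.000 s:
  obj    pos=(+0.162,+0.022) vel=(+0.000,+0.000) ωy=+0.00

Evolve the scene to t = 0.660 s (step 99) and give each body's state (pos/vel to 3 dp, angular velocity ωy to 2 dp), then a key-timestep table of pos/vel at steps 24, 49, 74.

State at t = 0.660 s:
  obj    pos=(+0.604,-0.177) vel=(+1.339,-0.604) ωy=+24.07

Key-timestep trajectory:
   step    t(s)  obj.x    obj.z    obj.vx   obj.vz 
     24  0.1600   +0.188  +0.011  +0.325  -0.147
     49  0.3267   +0.270  -0.027  +0.663  -0.299
     74  0.4933   +0.409  -0.089  +1.001  -0.452


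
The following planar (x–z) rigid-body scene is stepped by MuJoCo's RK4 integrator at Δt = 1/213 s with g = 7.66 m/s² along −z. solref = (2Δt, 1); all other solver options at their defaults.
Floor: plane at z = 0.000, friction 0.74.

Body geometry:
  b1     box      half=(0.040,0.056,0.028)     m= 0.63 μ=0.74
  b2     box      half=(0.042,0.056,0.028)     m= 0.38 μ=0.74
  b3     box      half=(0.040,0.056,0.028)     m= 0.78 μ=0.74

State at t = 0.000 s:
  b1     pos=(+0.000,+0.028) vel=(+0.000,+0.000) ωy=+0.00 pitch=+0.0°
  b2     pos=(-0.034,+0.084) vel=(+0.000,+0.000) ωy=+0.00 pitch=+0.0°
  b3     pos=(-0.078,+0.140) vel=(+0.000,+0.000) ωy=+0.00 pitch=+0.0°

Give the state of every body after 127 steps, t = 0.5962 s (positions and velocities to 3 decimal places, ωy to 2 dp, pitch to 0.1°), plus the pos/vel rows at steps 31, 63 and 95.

State at t = 0.5962 s:
  b1     pos=(+0.000,+0.028) vel=(+0.000,+0.000) ωy=+0.00 pitch=+0.0°
  b2     pos=(-0.073,+0.042) vel=(+0.000,+0.000) ωy=+0.00 pitch=-90.0°
  b3     pos=(-0.237,+0.027) vel=(+0.031,+0.051) ωy=+1.26 pitch=+178.3°

Key-timestep trajectory:
   step    t(s)  b1.x    b1.z    b1.vx   b1.vz   b2.x    b2.z    b2.vx   b2.vz   b3.x    b3.z    b3.vx   b3.vz 
     31  0.1455   +0.000  +0.028  +0.001  +0.000   -0.043  +0.085  -0.137  -0.012   -0.102  +0.124  -0.335  -0.306
     63  0.2958   +0.000  +0.028  +0.000  +0.000   -0.074  +0.047  -0.232  -0.713   -0.163  +0.042  -0.514  -0.174
     95  0.4460   +0.000  +0.028  +0.000  +0.000   -0.073  +0.042  +0.000  +0.000   -0.199  +0.049  -0.196  -0.016


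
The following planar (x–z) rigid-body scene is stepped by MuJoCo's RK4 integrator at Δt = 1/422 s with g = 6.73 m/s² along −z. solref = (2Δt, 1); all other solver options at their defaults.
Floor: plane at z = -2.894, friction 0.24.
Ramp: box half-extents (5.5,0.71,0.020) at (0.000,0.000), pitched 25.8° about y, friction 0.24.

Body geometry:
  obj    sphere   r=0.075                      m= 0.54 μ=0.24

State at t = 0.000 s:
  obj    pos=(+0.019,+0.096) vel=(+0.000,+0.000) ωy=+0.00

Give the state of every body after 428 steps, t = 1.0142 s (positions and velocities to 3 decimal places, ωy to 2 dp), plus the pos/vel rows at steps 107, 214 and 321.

State at t = 1.0142 s:
  obj    pos=(+0.988,-0.372) vel=(+1.911,-0.924) ωy=+28.29

Key-timestep trajectory:
   step    t(s)  obj.x    obj.z    obj.vx   obj.vz 
    107  0.2536   +0.080  +0.067  +0.478  -0.231
    214  0.5071   +0.261  -0.021  +0.955  -0.462
    321  0.7607   +0.564  -0.167  +1.433  -0.693


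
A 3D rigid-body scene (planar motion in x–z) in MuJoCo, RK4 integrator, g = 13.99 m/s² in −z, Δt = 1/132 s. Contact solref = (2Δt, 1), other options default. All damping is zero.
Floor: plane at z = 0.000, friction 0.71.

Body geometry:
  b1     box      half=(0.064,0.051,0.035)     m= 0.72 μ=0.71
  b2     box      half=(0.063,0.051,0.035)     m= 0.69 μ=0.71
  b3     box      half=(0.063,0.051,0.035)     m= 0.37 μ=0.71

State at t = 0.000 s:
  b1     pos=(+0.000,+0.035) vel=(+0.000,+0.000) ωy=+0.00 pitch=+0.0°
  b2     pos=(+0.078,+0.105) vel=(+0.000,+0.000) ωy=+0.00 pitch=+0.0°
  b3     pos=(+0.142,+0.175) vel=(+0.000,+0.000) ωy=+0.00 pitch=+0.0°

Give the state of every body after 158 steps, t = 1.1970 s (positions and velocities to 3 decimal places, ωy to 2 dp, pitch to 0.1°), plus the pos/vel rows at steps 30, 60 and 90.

State at t = 1.1970 s:
  b1     pos=(+0.000,+0.035) vel=(+0.000,+0.000) ωy=+0.00 pitch=+0.0°
  b2     pos=(+0.140,+0.063) vel=(+0.000,+0.000) ωy=+0.00 pitch=+90.0°
  b3     pos=(+0.258,+0.063) vel=(+0.000,+0.000) ωy=+0.00 pitch=+90.0°

Key-timestep trajectory:
   step    t(s)  b1.x    b1.z    b1.vx   b1.vz   b2.x    b2.z    b2.vx   b2.vz   b3.x    b3.z    b3.vx   b3.vz 
     30  0.2273   +0.000  +0.035  +0.000  +0.000   +0.129  +0.067  +0.471  -0.130   +0.221  +0.070  +0.200  +0.087
     60  0.4545   +0.000  +0.035  +0.000  +0.000   +0.141  +0.063  -0.033  -0.003   +0.280  +0.071  -0.016  -0.003
     90  0.6818   +0.000  +0.035  +0.000  +0.000   +0.140  +0.063  +0.000  +0.000   +0.252  +0.066  +0.124  -0.052


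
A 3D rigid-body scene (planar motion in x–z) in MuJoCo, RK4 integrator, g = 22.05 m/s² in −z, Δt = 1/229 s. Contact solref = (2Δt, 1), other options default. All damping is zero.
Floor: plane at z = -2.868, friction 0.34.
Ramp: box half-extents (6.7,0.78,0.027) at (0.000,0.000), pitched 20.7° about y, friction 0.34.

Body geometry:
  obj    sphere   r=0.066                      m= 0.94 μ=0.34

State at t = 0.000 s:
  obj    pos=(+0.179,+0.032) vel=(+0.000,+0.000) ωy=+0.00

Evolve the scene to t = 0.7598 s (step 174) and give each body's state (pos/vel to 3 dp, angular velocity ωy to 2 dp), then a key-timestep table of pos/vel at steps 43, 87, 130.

State at t = 0.7598 s:
  obj    pos=(+1.682,-0.536) vel=(+3.957,-1.495) ωy=+64.08

Key-timestep trajectory:
   step    t(s)  obj.x    obj.z    obj.vx   obj.vz 
     43  0.1878   +0.271  -0.003  +0.978  -0.370
     87  0.3799   +0.555  -0.110  +1.979  -0.748
    130  0.5677   +1.018  -0.285  +2.956  -1.117


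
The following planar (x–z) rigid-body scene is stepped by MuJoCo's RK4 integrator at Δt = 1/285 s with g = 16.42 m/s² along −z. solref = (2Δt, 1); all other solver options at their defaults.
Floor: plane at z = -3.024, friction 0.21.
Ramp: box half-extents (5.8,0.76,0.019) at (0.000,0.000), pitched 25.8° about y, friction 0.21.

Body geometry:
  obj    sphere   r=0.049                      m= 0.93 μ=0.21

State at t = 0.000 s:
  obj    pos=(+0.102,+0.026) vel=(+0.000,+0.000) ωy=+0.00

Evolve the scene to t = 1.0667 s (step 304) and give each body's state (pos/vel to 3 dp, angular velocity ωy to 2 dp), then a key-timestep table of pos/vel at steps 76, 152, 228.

State at t = 1.0667 s:
  obj    pos=(+2.717,-1.238) vel=(+4.902,-2.370) ωy=+111.10

Key-timestep trajectory:
   step    t(s)  obj.x    obj.z    obj.vx   obj.vz 
     76  0.2667   +0.266  -0.053  +1.226  -0.593
    152  0.5333   +0.756  -0.290  +2.451  -1.185
    228  0.8000   +1.573  -0.685  +3.677  -1.777


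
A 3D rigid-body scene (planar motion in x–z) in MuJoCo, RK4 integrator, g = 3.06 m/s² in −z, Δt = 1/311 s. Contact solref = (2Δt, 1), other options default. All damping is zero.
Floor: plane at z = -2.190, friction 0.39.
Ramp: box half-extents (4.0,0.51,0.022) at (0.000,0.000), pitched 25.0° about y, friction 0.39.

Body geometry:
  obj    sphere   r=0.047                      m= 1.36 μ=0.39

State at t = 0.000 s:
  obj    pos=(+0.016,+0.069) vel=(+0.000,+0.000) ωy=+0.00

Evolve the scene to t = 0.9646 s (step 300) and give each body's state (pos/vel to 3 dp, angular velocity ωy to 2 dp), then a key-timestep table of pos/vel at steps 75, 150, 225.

State at t = 0.9646 s:
  obj    pos=(+0.405,-0.113) vel=(+0.808,-0.377) ωy=+18.96

Key-timestep trajectory:
   step    t(s)  obj.x    obj.z    obj.vx   obj.vz 
     75  0.2412   +0.040  +0.057  +0.202  -0.094
    150  0.4823   +0.113  +0.023  +0.404  -0.188
    225  0.7235   +0.235  -0.033  +0.606  -0.282


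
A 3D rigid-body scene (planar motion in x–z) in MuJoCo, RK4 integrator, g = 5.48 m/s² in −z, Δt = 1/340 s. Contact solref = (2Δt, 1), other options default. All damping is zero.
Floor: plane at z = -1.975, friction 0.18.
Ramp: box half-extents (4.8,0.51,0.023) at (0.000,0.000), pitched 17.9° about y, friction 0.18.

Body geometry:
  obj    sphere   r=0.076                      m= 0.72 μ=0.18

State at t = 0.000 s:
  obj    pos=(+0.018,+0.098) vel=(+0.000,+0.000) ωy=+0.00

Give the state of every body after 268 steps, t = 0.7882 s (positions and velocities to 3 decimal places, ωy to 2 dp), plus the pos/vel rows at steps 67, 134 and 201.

State at t = 0.7882 s:
  obj    pos=(+0.374,-0.017) vel=(+0.902,-0.291) ωy=+12.48

Key-timestep trajectory:
   step    t(s)  obj.x    obj.z    obj.vx   obj.vz 
     67  0.1971   +0.040  +0.091  +0.226  -0.073
    134  0.3941   +0.107  +0.069  +0.451  -0.146
    201  0.5912   +0.218  +0.034  +0.677  -0.219


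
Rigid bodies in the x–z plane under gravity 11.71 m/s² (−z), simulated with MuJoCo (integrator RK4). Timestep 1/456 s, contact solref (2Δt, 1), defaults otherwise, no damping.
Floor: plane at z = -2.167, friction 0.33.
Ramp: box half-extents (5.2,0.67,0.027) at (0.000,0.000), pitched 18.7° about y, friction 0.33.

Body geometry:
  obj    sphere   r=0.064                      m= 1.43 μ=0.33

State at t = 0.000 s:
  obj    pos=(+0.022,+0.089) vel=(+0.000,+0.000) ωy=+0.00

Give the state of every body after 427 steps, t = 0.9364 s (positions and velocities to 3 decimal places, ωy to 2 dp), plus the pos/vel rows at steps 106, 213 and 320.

State at t = 0.9364 s:
  obj    pos=(+1.136,-0.288) vel=(+2.379,-0.805) ωy=+39.23

Key-timestep trajectory:
   step    t(s)  obj.x    obj.z    obj.vx   obj.vz 
    106  0.2325   +0.091  +0.065  +0.591  -0.200
    213  0.4671   +0.299  -0.005  +1.187  -0.402
    320  0.7018   +0.647  -0.123  +1.783  -0.603


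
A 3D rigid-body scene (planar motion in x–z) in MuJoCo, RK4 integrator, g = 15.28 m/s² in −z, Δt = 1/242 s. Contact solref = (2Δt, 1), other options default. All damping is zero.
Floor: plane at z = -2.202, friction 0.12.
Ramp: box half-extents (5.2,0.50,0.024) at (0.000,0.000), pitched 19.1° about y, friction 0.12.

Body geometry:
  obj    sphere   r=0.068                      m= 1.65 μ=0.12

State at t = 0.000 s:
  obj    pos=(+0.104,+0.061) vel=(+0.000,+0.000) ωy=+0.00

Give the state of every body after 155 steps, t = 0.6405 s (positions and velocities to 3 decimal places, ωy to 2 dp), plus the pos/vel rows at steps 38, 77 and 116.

State at t = 0.6405 s:
  obj    pos=(+0.796,-0.178) vel=(+2.162,-0.749) ωy=+33.63

Key-timestep trajectory:
   step    t(s)  obj.x    obj.z    obj.vx   obj.vz 
     38  0.1570   +0.146  +0.047  +0.530  -0.184
     77  0.3182   +0.275  +0.002  +1.074  -0.372
    116  0.4793   +0.492  -0.073  +1.618  -0.560


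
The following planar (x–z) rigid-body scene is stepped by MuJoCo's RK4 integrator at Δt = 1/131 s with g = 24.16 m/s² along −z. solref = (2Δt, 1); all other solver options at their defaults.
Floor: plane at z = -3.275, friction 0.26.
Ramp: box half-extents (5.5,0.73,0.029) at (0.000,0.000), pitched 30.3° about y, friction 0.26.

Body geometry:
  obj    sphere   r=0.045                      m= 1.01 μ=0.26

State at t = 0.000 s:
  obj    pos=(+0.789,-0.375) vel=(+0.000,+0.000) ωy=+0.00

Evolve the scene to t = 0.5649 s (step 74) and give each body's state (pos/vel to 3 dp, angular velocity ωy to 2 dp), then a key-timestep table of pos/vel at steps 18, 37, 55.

State at t = 0.5649 s:
  obj    pos=(+1.989,-1.076) vel=(+4.247,-2.482) ωy=+109.22

Key-timestep trajectory:
   step    t(s)  obj.x    obj.z    obj.vx   obj.vz 
     18  0.1374   +0.860  -0.417  +1.034  -0.604
     37  0.2824   +1.089  -0.551  +2.124  -1.241
     55  0.4198   +1.452  -0.763  +3.157  -1.845


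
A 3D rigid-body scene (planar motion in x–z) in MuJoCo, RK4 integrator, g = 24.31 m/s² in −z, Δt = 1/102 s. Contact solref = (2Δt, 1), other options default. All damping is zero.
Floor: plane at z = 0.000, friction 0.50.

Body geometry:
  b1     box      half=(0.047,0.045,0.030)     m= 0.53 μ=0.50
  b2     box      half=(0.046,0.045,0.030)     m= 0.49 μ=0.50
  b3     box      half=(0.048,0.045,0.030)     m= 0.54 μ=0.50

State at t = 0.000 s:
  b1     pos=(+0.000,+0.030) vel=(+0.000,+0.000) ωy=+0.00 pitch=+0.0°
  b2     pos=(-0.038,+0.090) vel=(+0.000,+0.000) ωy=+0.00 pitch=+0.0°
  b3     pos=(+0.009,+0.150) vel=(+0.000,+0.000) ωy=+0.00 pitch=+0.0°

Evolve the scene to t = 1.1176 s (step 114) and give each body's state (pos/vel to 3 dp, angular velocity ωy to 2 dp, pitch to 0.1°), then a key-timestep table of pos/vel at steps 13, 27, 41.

State at t = 1.1176 s:
  b1     pos=(+0.000,+0.030) vel=(+0.000,+0.000) ωy=+0.00 pitch=+0.0°
  b2     pos=(-0.039,+0.090) vel=(+0.000,+0.000) ωy=+0.00 pitch=-0.2°
  b3     pos=(+0.128,+0.030) vel=(+0.000,+0.000) ωy=+0.00 pitch=+180.0°

Key-timestep trajectory:
   step    t(s)  b1.x    b1.z    b1.vx   b1.vz   b2.x    b2.z    b2.vx   b2.vz   b3.x    b3.z    b3.vx   b3.vz 
     13  0.1275   +0.000  +0.030  -0.001  +0.001   -0.038  +0.090  -0.002  +0.002   +0.014  +0.149  +0.107  -0.014
     27  0.2647   +0.000  +0.030  -0.002  -0.001   -0.039  +0.090  -0.001  +0.000   +0.060  +0.103  +0.747  -0.149
     41  0.4020   +0.000  +0.030  +0.000  +0.000   -0.039  +0.090  +0.000  +0.000   +0.129  +0.024  -0.021  +0.213


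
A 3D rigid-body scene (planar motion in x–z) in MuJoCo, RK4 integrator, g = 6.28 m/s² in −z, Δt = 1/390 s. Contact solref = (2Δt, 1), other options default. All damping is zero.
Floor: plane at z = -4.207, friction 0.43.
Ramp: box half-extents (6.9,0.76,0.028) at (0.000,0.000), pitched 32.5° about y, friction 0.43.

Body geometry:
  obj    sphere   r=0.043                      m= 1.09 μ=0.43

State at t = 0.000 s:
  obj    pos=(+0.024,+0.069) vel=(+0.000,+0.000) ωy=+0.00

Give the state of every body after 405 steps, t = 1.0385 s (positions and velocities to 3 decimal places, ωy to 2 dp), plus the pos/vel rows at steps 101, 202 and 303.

State at t = 1.0385 s:
  obj    pos=(+1.120,-0.629) vel=(+2.111,-1.345) ωy=+58.20

Key-timestep trajectory:
   step    t(s)  obj.x    obj.z    obj.vx   obj.vz 
    101  0.2590   +0.092  +0.025  +0.526  -0.335
    202  0.5179   +0.297  -0.105  +1.053  -0.671
    303  0.7769   +0.638  -0.322  +1.579  -1.006


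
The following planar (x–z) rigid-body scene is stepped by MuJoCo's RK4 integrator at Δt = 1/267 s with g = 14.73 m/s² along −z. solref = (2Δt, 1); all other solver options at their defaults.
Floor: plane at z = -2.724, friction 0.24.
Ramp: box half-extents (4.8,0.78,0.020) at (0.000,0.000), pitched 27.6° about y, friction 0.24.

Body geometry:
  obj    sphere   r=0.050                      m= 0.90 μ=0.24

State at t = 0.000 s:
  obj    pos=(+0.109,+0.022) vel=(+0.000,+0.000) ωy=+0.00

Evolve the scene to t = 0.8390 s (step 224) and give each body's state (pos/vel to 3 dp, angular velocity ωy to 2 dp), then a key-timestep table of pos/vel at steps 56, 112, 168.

State at t = 0.8390 s:
  obj    pos=(+1.629,-0.773) vel=(+3.624,-1.895) ωy=+81.77

Key-timestep trajectory:
   step    t(s)  obj.x    obj.z    obj.vx   obj.vz 
     56  0.2097   +0.204  -0.028  +0.906  -0.474
    112  0.4195   +0.489  -0.177  +1.812  -0.947
    168  0.6292   +0.964  -0.425  +2.718  -1.421


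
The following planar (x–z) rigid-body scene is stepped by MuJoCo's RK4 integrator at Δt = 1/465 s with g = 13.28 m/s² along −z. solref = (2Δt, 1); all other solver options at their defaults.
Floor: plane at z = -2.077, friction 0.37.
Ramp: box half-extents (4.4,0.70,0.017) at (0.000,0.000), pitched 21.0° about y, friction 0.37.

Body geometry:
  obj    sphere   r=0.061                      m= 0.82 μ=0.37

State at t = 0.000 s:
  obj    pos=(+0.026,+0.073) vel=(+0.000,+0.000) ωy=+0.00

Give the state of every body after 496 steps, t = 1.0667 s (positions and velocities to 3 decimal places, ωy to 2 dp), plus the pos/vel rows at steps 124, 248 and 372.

State at t = 1.0667 s:
  obj    pos=(+1.832,-0.620) vel=(+3.385,-1.299) ωy=+59.44

Key-timestep trajectory:
   step    t(s)  obj.x    obj.z    obj.vx   obj.vz 
    124  0.2667   +0.139  +0.030  +0.846  -0.325
    248  0.5333   +0.478  -0.100  +1.693  -0.650
    372  0.8000   +1.042  -0.316  +2.539  -0.975


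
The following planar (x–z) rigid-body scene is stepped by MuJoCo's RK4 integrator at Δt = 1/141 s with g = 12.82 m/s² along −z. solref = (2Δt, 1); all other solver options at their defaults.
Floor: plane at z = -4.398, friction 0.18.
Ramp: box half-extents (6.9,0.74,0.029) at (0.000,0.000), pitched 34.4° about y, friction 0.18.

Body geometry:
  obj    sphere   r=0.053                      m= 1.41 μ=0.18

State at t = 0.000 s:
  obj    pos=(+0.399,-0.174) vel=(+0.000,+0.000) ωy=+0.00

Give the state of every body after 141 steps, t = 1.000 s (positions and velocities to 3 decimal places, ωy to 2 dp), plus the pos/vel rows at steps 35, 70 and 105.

State at t = 1.000 s:
  obj    pos=(+2.602,-1.682) vel=(+4.406,-3.014) ωy=+89.75

Key-timestep trajectory:
   step    t(s)  obj.x    obj.z    obj.vx   obj.vz 
     35  0.2482   +0.535  -0.267  +1.098  -0.740
     70  0.4965   +0.942  -0.546  +2.201  -1.466
    105  0.7447   +1.621  -1.010  +3.279  -2.249


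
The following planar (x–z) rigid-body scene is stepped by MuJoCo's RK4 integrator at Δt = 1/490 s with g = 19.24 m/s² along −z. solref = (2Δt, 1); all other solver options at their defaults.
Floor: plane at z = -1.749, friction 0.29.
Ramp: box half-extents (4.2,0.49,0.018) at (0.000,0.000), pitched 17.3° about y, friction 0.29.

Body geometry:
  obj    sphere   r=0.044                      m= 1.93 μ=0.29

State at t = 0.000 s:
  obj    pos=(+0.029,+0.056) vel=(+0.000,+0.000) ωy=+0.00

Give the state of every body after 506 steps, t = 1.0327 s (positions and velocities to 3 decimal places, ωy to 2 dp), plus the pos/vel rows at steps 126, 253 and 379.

State at t = 1.0327 s:
  obj    pos=(+2.110,-0.592) vel=(+4.029,-1.255) ωy=+95.91

Key-timestep trajectory:
   step    t(s)  obj.x    obj.z    obj.vx   obj.vz 
    126  0.2571   +0.158  +0.016  +1.003  -0.313
    253  0.5163   +0.549  -0.106  +2.015  -0.628
    379  0.7735   +1.196  -0.308  +3.018  -0.940


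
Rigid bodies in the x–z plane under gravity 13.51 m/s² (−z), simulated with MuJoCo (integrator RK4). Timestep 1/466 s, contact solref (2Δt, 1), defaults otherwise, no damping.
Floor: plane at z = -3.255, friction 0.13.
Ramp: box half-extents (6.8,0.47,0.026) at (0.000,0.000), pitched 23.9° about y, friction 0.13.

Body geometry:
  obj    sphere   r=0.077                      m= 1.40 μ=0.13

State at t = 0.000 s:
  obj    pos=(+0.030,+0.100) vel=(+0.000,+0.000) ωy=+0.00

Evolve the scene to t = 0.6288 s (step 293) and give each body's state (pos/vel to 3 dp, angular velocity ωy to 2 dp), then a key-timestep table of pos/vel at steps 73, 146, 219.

State at t = 0.6288 s:
  obj    pos=(+0.737,-0.214) vel=(+2.248,-0.996) ωy=+31.92

Key-timestep trajectory:
   step    t(s)  obj.x    obj.z    obj.vx   obj.vz 
     73  0.1567   +0.074  +0.080  +0.560  -0.248
    146  0.3133   +0.205  +0.022  +1.120  -0.496
    219  0.4700   +0.425  -0.076  +1.680  -0.744


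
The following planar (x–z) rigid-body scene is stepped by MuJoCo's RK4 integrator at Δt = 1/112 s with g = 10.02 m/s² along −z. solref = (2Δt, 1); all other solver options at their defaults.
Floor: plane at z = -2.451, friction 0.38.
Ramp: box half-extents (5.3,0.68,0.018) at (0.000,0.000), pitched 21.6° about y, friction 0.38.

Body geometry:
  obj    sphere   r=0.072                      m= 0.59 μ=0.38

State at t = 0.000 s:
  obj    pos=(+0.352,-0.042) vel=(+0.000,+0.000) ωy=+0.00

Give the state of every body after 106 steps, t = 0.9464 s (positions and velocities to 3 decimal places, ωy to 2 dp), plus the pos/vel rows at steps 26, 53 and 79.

State at t = 0.9464 s:
  obj    pos=(+1.449,-0.477) vel=(+2.318,-0.918) ωy=+34.62

Key-timestep trajectory:
   step    t(s)  obj.x    obj.z    obj.vx   obj.vz 
     26  0.2321   +0.418  -0.069  +0.569  -0.225
     53  0.4732   +0.626  -0.151  +1.159  -0.459
     79  0.7054   +0.961  -0.284  +1.728  -0.684


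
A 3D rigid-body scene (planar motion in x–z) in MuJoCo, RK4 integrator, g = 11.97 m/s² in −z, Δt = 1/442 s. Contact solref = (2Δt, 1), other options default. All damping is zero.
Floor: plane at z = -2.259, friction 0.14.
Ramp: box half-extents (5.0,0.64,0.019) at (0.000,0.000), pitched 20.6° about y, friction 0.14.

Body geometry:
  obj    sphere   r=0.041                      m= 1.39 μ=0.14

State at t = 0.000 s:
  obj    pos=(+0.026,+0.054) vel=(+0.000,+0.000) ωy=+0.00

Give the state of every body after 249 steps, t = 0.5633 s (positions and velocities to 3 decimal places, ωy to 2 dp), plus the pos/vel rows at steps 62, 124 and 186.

State at t = 0.5633 s:
  obj    pos=(+0.473,-0.114) vel=(+1.586,-0.596) ωy=+41.32

Key-timestep trajectory:
   step    t(s)  obj.x    obj.z    obj.vx   obj.vz 
     62  0.1403   +0.054  +0.044  +0.395  -0.149
    124  0.2805   +0.137  +0.013  +0.790  -0.297
    186  0.4208   +0.275  -0.039  +1.185  -0.445


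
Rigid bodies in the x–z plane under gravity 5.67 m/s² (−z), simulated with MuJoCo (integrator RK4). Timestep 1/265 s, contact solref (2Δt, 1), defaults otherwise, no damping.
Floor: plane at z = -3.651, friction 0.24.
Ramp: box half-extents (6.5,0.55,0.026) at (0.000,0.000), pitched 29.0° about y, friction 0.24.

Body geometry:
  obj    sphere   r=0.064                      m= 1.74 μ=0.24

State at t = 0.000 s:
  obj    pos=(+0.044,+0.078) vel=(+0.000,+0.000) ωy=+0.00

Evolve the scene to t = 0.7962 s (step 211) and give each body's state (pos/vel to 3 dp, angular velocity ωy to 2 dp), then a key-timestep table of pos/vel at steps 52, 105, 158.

State at t = 0.7962 s:
  obj    pos=(+0.589,-0.223) vel=(+1.367,-0.758) ωy=+24.42

Key-timestep trajectory:
   step    t(s)  obj.x    obj.z    obj.vx   obj.vz 
     52  0.1962   +0.077  +0.060  +0.337  -0.187
    105  0.3962   +0.179  +0.004  +0.681  -0.377
    158  0.5962   +0.350  -0.091  +1.024  -0.568


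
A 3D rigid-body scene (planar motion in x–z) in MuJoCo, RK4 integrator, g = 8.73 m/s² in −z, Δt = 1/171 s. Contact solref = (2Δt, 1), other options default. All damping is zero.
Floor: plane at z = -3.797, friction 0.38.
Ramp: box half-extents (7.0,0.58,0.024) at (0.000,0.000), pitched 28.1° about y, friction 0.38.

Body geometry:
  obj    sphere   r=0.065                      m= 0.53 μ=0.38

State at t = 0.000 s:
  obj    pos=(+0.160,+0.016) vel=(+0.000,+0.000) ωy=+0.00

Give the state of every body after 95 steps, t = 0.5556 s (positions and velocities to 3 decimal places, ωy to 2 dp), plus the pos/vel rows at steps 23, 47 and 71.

State at t = 0.5556 s:
  obj    pos=(+0.560,-0.198) vel=(+1.439,-0.769) ωy=+25.09

Key-timestep trajectory:
   step    t(s)  obj.x    obj.z    obj.vx   obj.vz 
     23  0.1345   +0.183  +0.003  +0.349  -0.186
     47  0.2749   +0.258  -0.037  +0.712  -0.380
     71  0.4152   +0.383  -0.104  +1.076  -0.574


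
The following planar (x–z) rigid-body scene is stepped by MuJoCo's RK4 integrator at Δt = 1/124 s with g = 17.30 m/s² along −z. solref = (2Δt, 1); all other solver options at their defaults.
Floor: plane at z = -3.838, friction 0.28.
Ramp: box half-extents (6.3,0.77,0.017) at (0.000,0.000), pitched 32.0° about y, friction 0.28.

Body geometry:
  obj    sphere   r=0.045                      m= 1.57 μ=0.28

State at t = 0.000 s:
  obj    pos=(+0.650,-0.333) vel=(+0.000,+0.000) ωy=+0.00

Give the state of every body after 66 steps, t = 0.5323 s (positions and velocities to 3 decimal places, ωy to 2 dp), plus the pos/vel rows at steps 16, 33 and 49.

State at t = 0.5323 s:
  obj    pos=(+1.437,-0.825) vel=(+2.956,-1.847) ωy=+77.39

Key-timestep trajectory:
   step    t(s)  obj.x    obj.z    obj.vx   obj.vz 
     16  0.1290   +0.696  -0.362  +0.717  -0.448
     33  0.2661   +0.847  -0.456  +1.478  -0.924
     49  0.3952   +1.084  -0.604  +2.195  -1.371


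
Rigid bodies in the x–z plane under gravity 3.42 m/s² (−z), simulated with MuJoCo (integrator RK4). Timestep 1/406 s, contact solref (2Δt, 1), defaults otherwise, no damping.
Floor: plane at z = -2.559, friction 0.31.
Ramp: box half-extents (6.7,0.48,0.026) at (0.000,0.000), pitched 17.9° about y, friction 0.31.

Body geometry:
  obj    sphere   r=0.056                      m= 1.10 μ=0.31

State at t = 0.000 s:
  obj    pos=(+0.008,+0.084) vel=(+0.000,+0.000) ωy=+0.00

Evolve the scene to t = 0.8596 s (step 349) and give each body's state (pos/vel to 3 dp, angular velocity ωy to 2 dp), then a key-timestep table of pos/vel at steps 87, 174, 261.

State at t = 0.8596 s:
  obj    pos=(+0.272,-0.002) vel=(+0.614,-0.198) ωy=+11.52

Key-timestep trajectory:
   step    t(s)  obj.x    obj.z    obj.vx   obj.vz 
     87  0.2143   +0.024  +0.078  +0.153  -0.049
    174  0.4286   +0.074  +0.062  +0.306  -0.099
    261  0.6429   +0.156  +0.036  +0.459  -0.148


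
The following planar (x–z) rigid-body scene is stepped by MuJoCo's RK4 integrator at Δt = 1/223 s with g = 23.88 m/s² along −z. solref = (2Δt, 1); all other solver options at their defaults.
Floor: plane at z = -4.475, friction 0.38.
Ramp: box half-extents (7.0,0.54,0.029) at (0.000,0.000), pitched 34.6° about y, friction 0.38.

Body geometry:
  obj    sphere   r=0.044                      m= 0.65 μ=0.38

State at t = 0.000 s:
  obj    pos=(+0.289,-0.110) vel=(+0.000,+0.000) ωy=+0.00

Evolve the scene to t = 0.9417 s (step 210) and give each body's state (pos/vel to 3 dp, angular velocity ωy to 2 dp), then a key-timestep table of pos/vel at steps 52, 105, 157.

State at t = 0.9417 s:
  obj    pos=(+3.824,-2.549) vel=(+7.507,-5.179) ωy=+207.26

Key-timestep trajectory:
   step    t(s)  obj.x    obj.z    obj.vx   obj.vz 
     52  0.2332   +0.506  -0.260  +1.859  -1.282
    105  0.4709   +1.173  -0.720  +3.754  -2.590
    157  0.7040   +2.265  -1.474  +5.613  -3.872


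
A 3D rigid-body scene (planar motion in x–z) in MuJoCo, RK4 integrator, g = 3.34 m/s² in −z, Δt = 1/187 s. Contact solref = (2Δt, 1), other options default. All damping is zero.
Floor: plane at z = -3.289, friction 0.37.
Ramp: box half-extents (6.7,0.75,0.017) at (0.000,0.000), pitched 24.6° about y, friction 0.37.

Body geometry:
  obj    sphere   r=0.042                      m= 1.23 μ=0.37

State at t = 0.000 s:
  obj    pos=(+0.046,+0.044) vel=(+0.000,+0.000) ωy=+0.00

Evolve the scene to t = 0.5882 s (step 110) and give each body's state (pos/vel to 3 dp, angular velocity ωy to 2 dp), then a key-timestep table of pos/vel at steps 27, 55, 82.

State at t = 0.5882 s:
  obj    pos=(+0.202,-0.028) vel=(+0.531,-0.243) ωy=+13.90

Key-timestep trajectory:
   step    t(s)  obj.x    obj.z    obj.vx   obj.vz 
     27  0.1444   +0.055  +0.040  +0.130  -0.060
     55  0.2941   +0.085  +0.026  +0.266  -0.122
     82  0.4385   +0.133  +0.004  +0.396  -0.181
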